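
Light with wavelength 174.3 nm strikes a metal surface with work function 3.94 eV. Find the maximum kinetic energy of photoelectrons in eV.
3.1733 eV

Using Einstein's photoelectric equation: KE_max = hf - φ = hc/λ - φ

First, calculate the photon energy:
E_photon = hc/λ = (6.626×10⁻³⁴ J·s)(3×10⁸ m/s) / (174.3×10⁻⁹ m)
E_photon = 7.1133 eV

Then, the maximum kinetic energy:
KE_max = E_photon - φ = 7.1133 eV - 3.94 eV = 3.1733 eV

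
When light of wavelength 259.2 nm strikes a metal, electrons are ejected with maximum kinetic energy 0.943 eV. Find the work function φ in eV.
3.84 eV

From Einstein's photoelectric equation: KE_max = hf - φ = hc/λ - φ

Rearranging for φ:
φ = hc/λ - KE_max

Calculate photon energy:
E_photon = hc/λ = 4.7833 eV

Therefore:
φ = 4.7833 - 0.943 = 3.84 eV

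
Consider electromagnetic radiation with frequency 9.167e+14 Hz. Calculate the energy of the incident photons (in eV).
3.7912 eV

Using E = hf:

E = hf = (6.626×10⁻³⁴ J·s)(9.167e+14 Hz)
E = 3.7912 eV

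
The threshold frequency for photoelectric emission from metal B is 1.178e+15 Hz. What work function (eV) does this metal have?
4.87 eV

At the threshold frequency, photon energy equals work function:
φ = hf₀

Calculating:
φ = (6.626×10⁻³⁴ J·s)(1.178e+15 Hz)
φ = 4.87 eV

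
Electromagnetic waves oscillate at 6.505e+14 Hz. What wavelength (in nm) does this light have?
460.86 nm

Using the wave equation: c = fλ

Solving for wavelength:
λ = c/f = (3×10⁸ m/s) / (6.505e+14 Hz)
λ = 460.86 nm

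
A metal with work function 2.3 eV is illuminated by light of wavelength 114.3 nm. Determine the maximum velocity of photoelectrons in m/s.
1.7340e+06 m/s

First, find the maximum kinetic energy:
E_photon = hc/λ = 10.8473 eV
KE_max = E_photon - φ = 10.8473 - 2.3 = 8.5473 eV

Convert to Joules: KE_max = 8.5473 × 1.602×10⁻¹⁹ J = 1.3694e-18 J

Then use KE = ½mv² to find velocity:
v = √(2·KE/m) = √(2 × 1.3694e-18 J / 9.109e-31 kg)
v = 1.7340e+06 m/s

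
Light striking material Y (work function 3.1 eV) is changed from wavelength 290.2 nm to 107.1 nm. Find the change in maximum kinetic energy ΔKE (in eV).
7.3041 eV

Using Einstein's equation: KE_max = hc/λ - φ

For λ₁ = 290.2 nm:
KE₁ = hc/λ₁ - φ = 4.2724 - 3.1 = 1.1724 eV

For λ₂ = 107.1 nm:
KE₂ = hc/λ₂ - φ = 11.5765 - 3.1 = 8.4765 eV

Change in KE:
ΔKE = KE₂ - KE₁ = 8.4765 - 1.1724 = 7.3041 eV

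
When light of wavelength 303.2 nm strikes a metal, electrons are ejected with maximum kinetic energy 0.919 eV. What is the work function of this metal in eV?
3.17 eV

From Einstein's photoelectric equation: KE_max = hf - φ = hc/λ - φ

Rearranging for φ:
φ = hc/λ - KE_max

Calculate photon energy:
E_photon = hc/λ = 4.0892 eV

Therefore:
φ = 4.0892 - 0.919 = 3.17 eV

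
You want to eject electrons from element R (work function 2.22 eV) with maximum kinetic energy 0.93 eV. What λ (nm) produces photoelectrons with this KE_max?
393.60 nm

From Einstein's equation: KE_max = hc/λ - φ

Rearranging for λ:
hc/λ = KE_max + φ
λ = hc/(KE_max + φ)

Required photon energy:
E_photon = KE_max + φ = 0.93 + 2.22 = 3.15 eV

Required wavelength:
λ = hc/E_photon = (6.626×10⁻³⁴)(3×10⁸) / (3.15 × 1.602×10⁻¹⁹)
λ = 393.60 nm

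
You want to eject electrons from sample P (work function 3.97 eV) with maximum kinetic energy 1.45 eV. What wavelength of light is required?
228.75 nm

From Einstein's equation: KE_max = hc/λ - φ

Rearranging for λ:
hc/λ = KE_max + φ
λ = hc/(KE_max + φ)

Required photon energy:
E_photon = KE_max + φ = 1.45 + 3.97 = 5.42 eV

Required wavelength:
λ = hc/E_photon = (6.626×10⁻³⁴)(3×10⁸) / (5.42 × 1.602×10⁻¹⁹)
λ = 228.75 nm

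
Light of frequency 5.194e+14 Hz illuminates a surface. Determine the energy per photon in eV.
2.1481 eV

Using E = hf:

E = hf = (6.626×10⁻³⁴ J·s)(5.194e+14 Hz)
E = 2.1481 eV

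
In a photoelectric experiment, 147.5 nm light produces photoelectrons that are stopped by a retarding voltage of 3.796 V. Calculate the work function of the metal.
4.61 eV

The stopping potential gives the maximum kinetic energy: KE_max = eV_s = 3.796 eV

From Einstein's photoelectric equation: KE_max = hc/λ - φ
Rearranging: φ = hc/λ - KE_max

Calculate photon energy:
E_photon = hc/λ = (6.626×10⁻³⁴ J·s)(3×10⁸ m/s) / (147.5×10⁻⁹ m) = 8.4057 eV

Therefore:
φ = 8.4057 - 3.796 = 4.61 eV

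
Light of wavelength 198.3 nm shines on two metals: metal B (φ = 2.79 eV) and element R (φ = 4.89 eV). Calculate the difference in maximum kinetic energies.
2.1000 eV

Using KE_max = hc/λ - φ for each metal:

Photon energy: E = hc/λ = 6.2524 eV

For metal B (φ₁ = 2.79 eV):
KE₁ = E - φ₁ = 6.2524 - 2.79 = 3.4624 eV

For element R (φ₂ = 4.89 eV):
KE₂ = E - φ₂ = 6.2524 - 4.89 = 1.3624 eV

Difference:
ΔKE = KE₁ - KE₂ = 3.4624 - 1.3624 = 2.1000 eV

Note: The difference equals the difference in work functions: 4.89 - 2.79 = 2.10 eV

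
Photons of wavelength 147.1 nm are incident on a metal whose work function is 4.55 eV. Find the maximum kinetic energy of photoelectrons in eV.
3.8786 eV

Using Einstein's photoelectric equation: KE_max = hf - φ = hc/λ - φ

First, calculate the photon energy:
E_photon = hc/λ = (6.626×10⁻³⁴ J·s)(3×10⁸ m/s) / (147.1×10⁻⁹ m)
E_photon = 8.4286 eV

Then, the maximum kinetic energy:
KE_max = E_photon - φ = 8.4286 eV - 4.55 eV = 3.8786 eV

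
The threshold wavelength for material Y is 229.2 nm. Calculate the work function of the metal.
5.41 eV

At the threshold wavelength, photon energy equals work function:
φ = hc/λ₀

Calculating:
φ = (6.626×10⁻³⁴ J·s)(3×10⁸ m/s) / (229.2×10⁻⁹ m)
φ = 5.41 eV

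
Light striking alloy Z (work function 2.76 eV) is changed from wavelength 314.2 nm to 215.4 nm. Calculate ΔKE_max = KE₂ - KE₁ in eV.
1.8100 eV

Using Einstein's equation: KE_max = hc/λ - φ

For λ₁ = 314.2 nm:
KE₁ = hc/λ₁ - φ = 3.9460 - 2.76 = 1.1860 eV

For λ₂ = 215.4 nm:
KE₂ = hc/λ₂ - φ = 5.7560 - 2.76 = 2.9960 eV

Change in KE:
ΔKE = KE₂ - KE₁ = 2.9960 - 1.1860 = 1.8100 eV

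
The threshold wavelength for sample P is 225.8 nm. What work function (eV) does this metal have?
5.49 eV

At the threshold wavelength, photon energy equals work function:
φ = hc/λ₀

Calculating:
φ = (6.626×10⁻³⁴ J·s)(3×10⁸ m/s) / (225.8×10⁻⁹ m)
φ = 5.49 eV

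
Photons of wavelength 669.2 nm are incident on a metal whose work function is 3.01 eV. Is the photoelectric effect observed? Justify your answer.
No

For photoemission, the photon energy must exceed the work function.

Photon energy: E = hc/λ = 1.8527 eV
Work function: φ = 3.01 eV

Since E_photon (1.8527 eV) < φ (3.01 eV), photoemission will NOT occur.
The threshold wavelength is λ₀ = hc/φ = 411.9 nm.
Since 669.2 nm > 411.9 nm, the photons lack sufficient energy.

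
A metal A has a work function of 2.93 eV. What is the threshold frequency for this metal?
7.0847e+14 Hz

The threshold frequency is when the photon energy equals the work function:
hf₀ = φ

Solving for f₀:
f₀ = φ/h = (2.93 eV × 1.602×10⁻¹⁹ J/eV) / (6.626×10⁻³⁴ J·s)
f₀ = 7.0847e+14 Hz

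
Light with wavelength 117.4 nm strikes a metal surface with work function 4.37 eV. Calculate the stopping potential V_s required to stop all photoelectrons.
6.1908 V

The stopping potential V_s satisfies: eV_s = KE_max

First, find KE_max using Einstein's equation:
E_photon = hc/λ = 10.5608 eV
KE_max = E_photon - φ = 10.5608 - 4.37 = 6.1908 eV

Since eV_s = KE_max:
V_s = KE_max/e = 6.1908 V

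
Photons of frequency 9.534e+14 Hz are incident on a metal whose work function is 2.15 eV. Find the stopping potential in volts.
1.7929 V

The stopping potential V_s satisfies: eV_s = KE_max

First, find KE_max using Einstein's equation:
E_photon = hf = (6.626×10⁻³⁴ J·s)(9.534e+14 Hz) = 3.9429 eV
KE_max = E_photon - φ = 3.9429 - 2.15 = 1.7929 eV

Since eV_s = KE_max:
V_s = KE_max/e = 1.7929 V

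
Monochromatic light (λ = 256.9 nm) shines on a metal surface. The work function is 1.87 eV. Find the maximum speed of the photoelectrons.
1.0197e+06 m/s

First, find the maximum kinetic energy:
E_photon = hc/λ = 4.8262 eV
KE_max = E_photon - φ = 4.8262 - 1.87 = 2.9562 eV

Convert to Joules: KE_max = 2.9562 × 1.602×10⁻¹⁹ J = 4.7363e-19 J

Then use KE = ½mv² to find velocity:
v = √(2·KE/m) = √(2 × 4.7363e-19 J / 9.109e-31 kg)
v = 1.0197e+06 m/s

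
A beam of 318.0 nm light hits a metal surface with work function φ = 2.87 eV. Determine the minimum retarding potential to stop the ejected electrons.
1.0289 V

The stopping potential V_s satisfies: eV_s = KE_max

First, find KE_max using Einstein's equation:
E_photon = hc/λ = 3.8989 eV
KE_max = E_photon - φ = 3.8989 - 2.87 = 1.0289 eV

Since eV_s = KE_max:
V_s = KE_max/e = 1.0289 V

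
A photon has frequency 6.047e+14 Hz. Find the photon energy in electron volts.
2.5008 eV

Using E = hf:

E = hf = (6.626×10⁻³⁴ J·s)(6.047e+14 Hz)
E = 2.5008 eV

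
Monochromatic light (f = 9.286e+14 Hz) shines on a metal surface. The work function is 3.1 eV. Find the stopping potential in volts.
0.7404 V

The stopping potential V_s satisfies: eV_s = KE_max

First, find KE_max using Einstein's equation:
E_photon = hf = (6.626×10⁻³⁴ J·s)(9.286e+14 Hz) = 3.8404 eV
KE_max = E_photon - φ = 3.8404 - 3.1 = 0.7404 eV

Since eV_s = KE_max:
V_s = KE_max/e = 0.7404 V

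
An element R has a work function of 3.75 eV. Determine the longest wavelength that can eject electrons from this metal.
330.62 nm

The threshold wavelength is when the photon energy equals the work function:
hc/λ₀ = φ

Solving for λ₀:
λ₀ = hc/φ = (6.626×10⁻³⁴ J·s)(3×10⁸ m/s) / (3.75 eV × 1.602×10⁻¹⁹ J/eV)
λ₀ = 330.62 nm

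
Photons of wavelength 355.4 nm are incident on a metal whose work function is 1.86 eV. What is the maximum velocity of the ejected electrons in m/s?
7.5689e+05 m/s

First, find the maximum kinetic energy:
E_photon = hc/λ = 3.4886 eV
KE_max = E_photon - φ = 3.4886 - 1.86 = 1.6286 eV

Convert to Joules: KE_max = 1.6286 × 1.602×10⁻¹⁹ J = 2.6093e-19 J

Then use KE = ½mv² to find velocity:
v = √(2·KE/m) = √(2 × 2.6093e-19 J / 9.109e-31 kg)
v = 7.5689e+05 m/s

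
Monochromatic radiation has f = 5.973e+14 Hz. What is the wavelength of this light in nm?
501.91 nm

Using the wave equation: c = fλ

Solving for wavelength:
λ = c/f = (3×10⁸ m/s) / (5.973e+14 Hz)
λ = 501.91 nm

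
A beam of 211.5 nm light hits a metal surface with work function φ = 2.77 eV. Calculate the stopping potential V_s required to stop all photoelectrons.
3.0921 V

The stopping potential V_s satisfies: eV_s = KE_max

First, find KE_max using Einstein's equation:
E_photon = hc/λ = 5.8621 eV
KE_max = E_photon - φ = 5.8621 - 2.77 = 3.0921 eV

Since eV_s = KE_max:
V_s = KE_max/e = 3.0921 V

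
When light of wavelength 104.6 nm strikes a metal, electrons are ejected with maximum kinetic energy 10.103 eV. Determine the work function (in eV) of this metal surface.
1.75 eV

From Einstein's photoelectric equation: KE_max = hf - φ = hc/λ - φ

Rearranging for φ:
φ = hc/λ - KE_max

Calculate photon energy:
E_photon = hc/λ = 11.8532 eV

Therefore:
φ = 11.8532 - 10.103 = 1.75 eV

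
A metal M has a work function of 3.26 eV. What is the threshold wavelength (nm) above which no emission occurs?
380.32 nm

The threshold wavelength is when the photon energy equals the work function:
hc/λ₀ = φ

Solving for λ₀:
λ₀ = hc/φ = (6.626×10⁻³⁴ J·s)(3×10⁸ m/s) / (3.26 eV × 1.602×10⁻¹⁹ J/eV)
λ₀ = 380.32 nm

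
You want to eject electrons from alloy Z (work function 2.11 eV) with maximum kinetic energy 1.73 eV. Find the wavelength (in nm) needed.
322.88 nm

From Einstein's equation: KE_max = hc/λ - φ

Rearranging for λ:
hc/λ = KE_max + φ
λ = hc/(KE_max + φ)

Required photon energy:
E_photon = KE_max + φ = 1.73 + 2.11 = 3.84 eV

Required wavelength:
λ = hc/E_photon = (6.626×10⁻³⁴)(3×10⁸) / (3.84 × 1.602×10⁻¹⁹)
λ = 322.88 nm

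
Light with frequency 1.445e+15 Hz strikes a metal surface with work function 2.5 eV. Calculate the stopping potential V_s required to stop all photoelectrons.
3.4760 V

The stopping potential V_s satisfies: eV_s = KE_max

First, find KE_max using Einstein's equation:
E_photon = hf = (6.626×10⁻³⁴ J·s)(1.445e+15 Hz) = 5.9760 eV
KE_max = E_photon - φ = 5.9760 - 2.5 = 3.4760 eV

Since eV_s = KE_max:
V_s = KE_max/e = 3.4760 V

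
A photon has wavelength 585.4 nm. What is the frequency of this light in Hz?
5.1212e+14 Hz

Using the wave equation: c = fλ

Solving for frequency:
f = c/λ = (3×10⁸ m/s) / (585.4×10⁻⁹ m)
f = 5.1212e+14 Hz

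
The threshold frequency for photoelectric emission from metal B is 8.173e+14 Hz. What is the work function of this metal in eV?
3.38 eV

At the threshold frequency, photon energy equals work function:
φ = hf₀

Calculating:
φ = (6.626×10⁻³⁴ J·s)(8.173e+14 Hz)
φ = 3.38 eV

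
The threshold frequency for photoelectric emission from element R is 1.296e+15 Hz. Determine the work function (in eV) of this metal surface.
5.36 eV

At the threshold frequency, photon energy equals work function:
φ = hf₀

Calculating:
φ = (6.626×10⁻³⁴ J·s)(1.296e+15 Hz)
φ = 5.36 eV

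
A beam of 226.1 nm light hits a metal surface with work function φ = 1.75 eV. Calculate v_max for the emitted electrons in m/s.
1.1460e+06 m/s

First, find the maximum kinetic energy:
E_photon = hc/λ = 5.4836 eV
KE_max = E_photon - φ = 5.4836 - 1.75 = 3.7336 eV

Convert to Joules: KE_max = 3.7336 × 1.602×10⁻¹⁹ J = 5.9819e-19 J

Then use KE = ½mv² to find velocity:
v = √(2·KE/m) = √(2 × 5.9819e-19 J / 9.109e-31 kg)
v = 1.1460e+06 m/s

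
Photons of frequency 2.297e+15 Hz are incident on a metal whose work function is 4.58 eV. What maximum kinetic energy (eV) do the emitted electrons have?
4.9196 eV

Using Einstein's photoelectric equation: KE_max = hf - φ

First, calculate the photon energy:
E_photon = hf = (6.626×10⁻³⁴ J·s)(2.297e+15 Hz)
E_photon = 9.4996 eV

Then, the maximum kinetic energy:
KE_max = E_photon - φ = 9.4996 eV - 4.58 eV = 4.9196 eV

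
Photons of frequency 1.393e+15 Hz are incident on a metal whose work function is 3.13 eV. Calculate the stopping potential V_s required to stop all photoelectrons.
2.6310 V

The stopping potential V_s satisfies: eV_s = KE_max

First, find KE_max using Einstein's equation:
E_photon = hf = (6.626×10⁻³⁴ J·s)(1.393e+15 Hz) = 5.7610 eV
KE_max = E_photon - φ = 5.7610 - 3.13 = 2.6310 eV

Since eV_s = KE_max:
V_s = KE_max/e = 2.6310 V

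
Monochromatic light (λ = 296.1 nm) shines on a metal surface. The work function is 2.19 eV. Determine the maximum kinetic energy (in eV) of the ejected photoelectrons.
1.9972 eV

Using Einstein's photoelectric equation: KE_max = hf - φ = hc/λ - φ

First, calculate the photon energy:
E_photon = hc/λ = (6.626×10⁻³⁴ J·s)(3×10⁸ m/s) / (296.1×10⁻⁹ m)
E_photon = 4.1872 eV

Then, the maximum kinetic energy:
KE_max = E_photon - φ = 4.1872 eV - 2.19 eV = 1.9972 eV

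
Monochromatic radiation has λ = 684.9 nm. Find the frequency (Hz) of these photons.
4.3772e+14 Hz

Using the wave equation: c = fλ

Solving for frequency:
f = c/λ = (3×10⁸ m/s) / (684.9×10⁻⁹ m)
f = 4.3772e+14 Hz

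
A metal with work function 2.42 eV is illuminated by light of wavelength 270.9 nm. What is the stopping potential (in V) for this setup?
2.1568 V

The stopping potential V_s satisfies: eV_s = KE_max

First, find KE_max using Einstein's equation:
E_photon = hc/λ = 4.5768 eV
KE_max = E_photon - φ = 4.5768 - 2.42 = 2.1568 eV

Since eV_s = KE_max:
V_s = KE_max/e = 2.1568 V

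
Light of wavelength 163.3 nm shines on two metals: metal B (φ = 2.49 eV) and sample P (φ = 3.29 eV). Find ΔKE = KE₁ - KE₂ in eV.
0.8000 eV

Using KE_max = hc/λ - φ for each metal:

Photon energy: E = hc/λ = 7.5924 eV

For metal B (φ₁ = 2.49 eV):
KE₁ = E - φ₁ = 7.5924 - 2.49 = 5.1024 eV

For sample P (φ₂ = 3.29 eV):
KE₂ = E - φ₂ = 7.5924 - 3.29 = 4.3024 eV

Difference:
ΔKE = KE₁ - KE₂ = 5.1024 - 4.3024 = 0.8000 eV

Note: The difference equals the difference in work functions: 3.29 - 2.49 = 0.80 eV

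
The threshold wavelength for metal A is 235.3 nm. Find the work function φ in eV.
5.27 eV

At the threshold wavelength, photon energy equals work function:
φ = hc/λ₀

Calculating:
φ = (6.626×10⁻³⁴ J·s)(3×10⁸ m/s) / (235.3×10⁻⁹ m)
φ = 5.27 eV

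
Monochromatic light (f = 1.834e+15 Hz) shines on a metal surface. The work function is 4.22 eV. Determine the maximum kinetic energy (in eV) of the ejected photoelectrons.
3.3648 eV

Using Einstein's photoelectric equation: KE_max = hf - φ

First, calculate the photon energy:
E_photon = hf = (6.626×10⁻³⁴ J·s)(1.834e+15 Hz)
E_photon = 7.5848 eV

Then, the maximum kinetic energy:
KE_max = E_photon - φ = 7.5848 eV - 4.22 eV = 3.3648 eV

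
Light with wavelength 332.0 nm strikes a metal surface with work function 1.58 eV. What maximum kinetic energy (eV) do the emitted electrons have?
2.1545 eV

Using Einstein's photoelectric equation: KE_max = hf - φ = hc/λ - φ

First, calculate the photon energy:
E_photon = hc/λ = (6.626×10⁻³⁴ J·s)(3×10⁸ m/s) / (332.0×10⁻⁹ m)
E_photon = 3.7345 eV

Then, the maximum kinetic energy:
KE_max = E_photon - φ = 3.7345 eV - 1.58 eV = 2.1545 eV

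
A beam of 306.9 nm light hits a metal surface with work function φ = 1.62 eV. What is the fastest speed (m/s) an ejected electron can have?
9.2262e+05 m/s

First, find the maximum kinetic energy:
E_photon = hc/λ = 4.0399 eV
KE_max = E_photon - φ = 4.0399 - 1.62 = 2.4199 eV

Convert to Joules: KE_max = 2.4199 × 1.602×10⁻¹⁹ J = 3.8771e-19 J

Then use KE = ½mv² to find velocity:
v = √(2·KE/m) = √(2 × 3.8771e-19 J / 9.109e-31 kg)
v = 9.2262e+05 m/s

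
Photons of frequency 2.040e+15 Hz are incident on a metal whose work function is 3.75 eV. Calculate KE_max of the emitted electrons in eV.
4.6868 eV

Using Einstein's photoelectric equation: KE_max = hf - φ

First, calculate the photon energy:
E_photon = hf = (6.626×10⁻³⁴ J·s)(2.040e+15 Hz)
E_photon = 8.4368 eV

Then, the maximum kinetic energy:
KE_max = E_photon - φ = 8.4368 eV - 3.75 eV = 4.6868 eV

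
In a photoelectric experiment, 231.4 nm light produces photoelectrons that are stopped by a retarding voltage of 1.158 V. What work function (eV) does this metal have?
4.20 eV

The stopping potential gives the maximum kinetic energy: KE_max = eV_s = 1.158 eV

From Einstein's photoelectric equation: KE_max = hc/λ - φ
Rearranging: φ = hc/λ - KE_max

Calculate photon energy:
E_photon = hc/λ = (6.626×10⁻³⁴ J·s)(3×10⁸ m/s) / (231.4×10⁻⁹ m) = 5.3580 eV

Therefore:
φ = 5.3580 - 1.158 = 4.20 eV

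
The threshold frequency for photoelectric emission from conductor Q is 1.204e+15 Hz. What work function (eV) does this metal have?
4.98 eV

At the threshold frequency, photon energy equals work function:
φ = hf₀

Calculating:
φ = (6.626×10⁻³⁴ J·s)(1.204e+15 Hz)
φ = 4.98 eV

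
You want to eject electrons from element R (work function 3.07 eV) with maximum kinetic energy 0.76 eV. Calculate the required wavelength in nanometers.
323.72 nm

From Einstein's equation: KE_max = hc/λ - φ

Rearranging for λ:
hc/λ = KE_max + φ
λ = hc/(KE_max + φ)

Required photon energy:
E_photon = KE_max + φ = 0.76 + 3.07 = 3.83 eV

Required wavelength:
λ = hc/E_photon = (6.626×10⁻³⁴)(3×10⁸) / (3.83 × 1.602×10⁻¹⁹)
λ = 323.72 nm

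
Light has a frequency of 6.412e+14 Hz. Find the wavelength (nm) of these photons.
467.55 nm

Using the wave equation: c = fλ

Solving for wavelength:
λ = c/f = (3×10⁸ m/s) / (6.412e+14 Hz)
λ = 467.55 nm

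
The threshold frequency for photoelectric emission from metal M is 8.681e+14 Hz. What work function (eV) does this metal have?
3.59 eV

At the threshold frequency, photon energy equals work function:
φ = hf₀

Calculating:
φ = (6.626×10⁻³⁴ J·s)(8.681e+14 Hz)
φ = 3.59 eV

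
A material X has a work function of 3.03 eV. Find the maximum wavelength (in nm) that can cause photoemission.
409.19 nm

The threshold wavelength is when the photon energy equals the work function:
hc/λ₀ = φ

Solving for λ₀:
λ₀ = hc/φ = (6.626×10⁻³⁴ J·s)(3×10⁸ m/s) / (3.03 eV × 1.602×10⁻¹⁹ J/eV)
λ₀ = 409.19 nm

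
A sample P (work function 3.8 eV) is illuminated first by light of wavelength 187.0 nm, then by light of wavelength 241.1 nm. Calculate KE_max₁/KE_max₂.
2.1082

Using Einstein's equation: KE_max = hc/λ - φ

For λ₁ = 187.0 nm:
E₁ = hc/λ₁ = 6.6302 eV
KE₁ = E₁ - φ = 6.6302 - 3.8 = 2.8302 eV

For λ₂ = 241.1 nm:
E₂ = hc/λ₂ = 5.1424 eV
KE₂ = E₂ - φ = 5.1424 - 3.8 = 1.3424 eV

Ratio: KE₁/KE₂ = 2.8302/1.3424 = 2.1082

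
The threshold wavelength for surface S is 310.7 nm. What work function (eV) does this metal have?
3.99 eV

At the threshold wavelength, photon energy equals work function:
φ = hc/λ₀

Calculating:
φ = (6.626×10⁻³⁴ J·s)(3×10⁸ m/s) / (310.7×10⁻⁹ m)
φ = 3.99 eV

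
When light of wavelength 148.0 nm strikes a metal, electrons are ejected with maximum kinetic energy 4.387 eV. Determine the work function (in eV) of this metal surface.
3.99 eV

From Einstein's photoelectric equation: KE_max = hf - φ = hc/λ - φ

Rearranging for φ:
φ = hc/λ - KE_max

Calculate photon energy:
E_photon = hc/λ = 8.3773 eV

Therefore:
φ = 8.3773 - 4.387 = 3.99 eV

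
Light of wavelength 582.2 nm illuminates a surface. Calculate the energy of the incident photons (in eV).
2.1296 eV

Using E = hf = hc/λ:

E = hc/λ = (6.626×10⁻³⁴ J·s)(3×10⁸ m/s) / (582.2×10⁻⁹ m)
E = 2.1296 eV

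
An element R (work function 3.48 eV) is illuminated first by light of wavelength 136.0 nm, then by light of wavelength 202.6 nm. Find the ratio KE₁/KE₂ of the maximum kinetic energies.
2.1353

Using Einstein's equation: KE_max = hc/λ - φ

For λ₁ = 136.0 nm:
E₁ = hc/λ₁ = 9.1165 eV
KE₁ = E₁ - φ = 9.1165 - 3.48 = 5.6365 eV

For λ₂ = 202.6 nm:
E₂ = hc/λ₂ = 6.1197 eV
KE₂ = E₂ - φ = 6.1197 - 3.48 = 2.6397 eV

Ratio: KE₁/KE₂ = 5.6365/2.6397 = 2.1353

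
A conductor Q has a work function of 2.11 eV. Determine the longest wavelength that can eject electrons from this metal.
587.60 nm

The threshold wavelength is when the photon energy equals the work function:
hc/λ₀ = φ

Solving for λ₀:
λ₀ = hc/φ = (6.626×10⁻³⁴ J·s)(3×10⁸ m/s) / (2.11 eV × 1.602×10⁻¹⁹ J/eV)
λ₀ = 587.60 nm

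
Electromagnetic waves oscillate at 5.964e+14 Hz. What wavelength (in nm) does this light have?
502.67 nm

Using the wave equation: c = fλ

Solving for wavelength:
λ = c/f = (3×10⁸ m/s) / (5.964e+14 Hz)
λ = 502.67 nm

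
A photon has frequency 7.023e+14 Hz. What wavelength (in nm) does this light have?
426.87 nm

Using the wave equation: c = fλ

Solving for wavelength:
λ = c/f = (3×10⁸ m/s) / (7.023e+14 Hz)
λ = 426.87 nm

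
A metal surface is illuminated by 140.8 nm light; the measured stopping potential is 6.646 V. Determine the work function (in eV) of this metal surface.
2.16 eV

The stopping potential gives the maximum kinetic energy: KE_max = eV_s = 6.646 eV

From Einstein's photoelectric equation: KE_max = hc/λ - φ
Rearranging: φ = hc/λ - KE_max

Calculate photon energy:
E_photon = hc/λ = (6.626×10⁻³⁴ J·s)(3×10⁸ m/s) / (140.8×10⁻⁹ m) = 8.8057 eV

Therefore:
φ = 8.8057 - 6.646 = 2.16 eV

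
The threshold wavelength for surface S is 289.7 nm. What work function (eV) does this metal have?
4.28 eV

At the threshold wavelength, photon energy equals work function:
φ = hc/λ₀

Calculating:
φ = (6.626×10⁻³⁴ J·s)(3×10⁸ m/s) / (289.7×10⁻⁹ m)
φ = 4.28 eV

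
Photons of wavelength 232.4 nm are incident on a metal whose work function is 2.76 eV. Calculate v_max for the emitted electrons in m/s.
9.5172e+05 m/s

First, find the maximum kinetic energy:
E_photon = hc/λ = 5.3349 eV
KE_max = E_photon - φ = 5.3349 - 2.76 = 2.5749 eV

Convert to Joules: KE_max = 2.5749 × 1.602×10⁻¹⁹ J = 4.1255e-19 J

Then use KE = ½mv² to find velocity:
v = √(2·KE/m) = √(2 × 4.1255e-19 J / 9.109e-31 kg)
v = 9.5172e+05 m/s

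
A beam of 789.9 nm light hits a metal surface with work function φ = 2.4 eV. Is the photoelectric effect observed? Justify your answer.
No

For photoemission, the photon energy must exceed the work function.

Photon energy: E = hc/λ = 1.5696 eV
Work function: φ = 2.4 eV

Since E_photon (1.5696 eV) < φ (2.4 eV), photoemission will NOT occur.
The threshold wavelength is λ₀ = hc/φ = 516.6 nm.
Since 789.9 nm > 516.6 nm, the photons lack sufficient energy.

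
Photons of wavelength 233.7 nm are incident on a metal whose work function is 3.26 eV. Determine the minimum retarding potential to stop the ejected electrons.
2.0453 V

The stopping potential V_s satisfies: eV_s = KE_max

First, find KE_max using Einstein's equation:
E_photon = hc/λ = 5.3053 eV
KE_max = E_photon - φ = 5.3053 - 3.26 = 2.0453 eV

Since eV_s = KE_max:
V_s = KE_max/e = 2.0453 V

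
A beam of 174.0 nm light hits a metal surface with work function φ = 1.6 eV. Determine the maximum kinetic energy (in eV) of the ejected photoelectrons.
5.5255 eV

Using Einstein's photoelectric equation: KE_max = hf - φ = hc/λ - φ

First, calculate the photon energy:
E_photon = hc/λ = (6.626×10⁻³⁴ J·s)(3×10⁸ m/s) / (174.0×10⁻⁹ m)
E_photon = 7.1255 eV

Then, the maximum kinetic energy:
KE_max = E_photon - φ = 7.1255 eV - 1.6 eV = 5.5255 eV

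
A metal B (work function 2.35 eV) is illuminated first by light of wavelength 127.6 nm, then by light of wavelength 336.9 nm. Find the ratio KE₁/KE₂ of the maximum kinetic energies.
5.5382

Using Einstein's equation: KE_max = hc/λ - φ

For λ₁ = 127.6 nm:
E₁ = hc/λ₁ = 9.7166 eV
KE₁ = E₁ - φ = 9.7166 - 2.35 = 7.3666 eV

For λ₂ = 336.9 nm:
E₂ = hc/λ₂ = 3.6801 eV
KE₂ = E₂ - φ = 3.6801 - 2.35 = 1.3301 eV

Ratio: KE₁/KE₂ = 7.3666/1.3301 = 5.5382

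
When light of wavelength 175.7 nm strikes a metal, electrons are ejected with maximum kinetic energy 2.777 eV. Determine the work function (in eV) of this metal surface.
4.28 eV

From Einstein's photoelectric equation: KE_max = hf - φ = hc/λ - φ

Rearranging for φ:
φ = hc/λ - KE_max

Calculate photon energy:
E_photon = hc/λ = 7.0566 eV

Therefore:
φ = 7.0566 - 2.777 = 4.28 eV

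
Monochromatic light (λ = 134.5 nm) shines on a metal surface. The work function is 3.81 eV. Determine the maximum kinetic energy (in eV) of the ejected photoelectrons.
5.4082 eV

Using Einstein's photoelectric equation: KE_max = hf - φ = hc/λ - φ

First, calculate the photon energy:
E_photon = hc/λ = (6.626×10⁻³⁴ J·s)(3×10⁸ m/s) / (134.5×10⁻⁹ m)
E_photon = 9.2182 eV

Then, the maximum kinetic energy:
KE_max = E_photon - φ = 9.2182 eV - 3.81 eV = 5.4082 eV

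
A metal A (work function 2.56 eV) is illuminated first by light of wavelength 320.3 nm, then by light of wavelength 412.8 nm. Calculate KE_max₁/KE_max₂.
2.9558

Using Einstein's equation: KE_max = hc/λ - φ

For λ₁ = 320.3 nm:
E₁ = hc/λ₁ = 3.8709 eV
KE₁ = E₁ - φ = 3.8709 - 2.56 = 1.3109 eV

For λ₂ = 412.8 nm:
E₂ = hc/λ₂ = 3.0035 eV
KE₂ = E₂ - φ = 3.0035 - 2.56 = 0.4435 eV

Ratio: KE₁/KE₂ = 1.3109/0.4435 = 2.9558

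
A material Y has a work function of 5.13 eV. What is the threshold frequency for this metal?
1.2404e+15 Hz

The threshold frequency is when the photon energy equals the work function:
hf₀ = φ

Solving for f₀:
f₀ = φ/h = (5.13 eV × 1.602×10⁻¹⁹ J/eV) / (6.626×10⁻³⁴ J·s)
f₀ = 1.2404e+15 Hz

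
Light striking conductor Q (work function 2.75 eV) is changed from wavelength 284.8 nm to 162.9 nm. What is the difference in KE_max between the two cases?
3.2577 eV

Using Einstein's equation: KE_max = hc/λ - φ

For λ₁ = 284.8 nm:
KE₁ = hc/λ₁ - φ = 4.3534 - 2.75 = 1.6034 eV

For λ₂ = 162.9 nm:
KE₂ = hc/λ₂ - φ = 7.6111 - 2.75 = 4.8611 eV

Change in KE:
ΔKE = KE₂ - KE₁ = 4.8611 - 1.6034 = 3.2577 eV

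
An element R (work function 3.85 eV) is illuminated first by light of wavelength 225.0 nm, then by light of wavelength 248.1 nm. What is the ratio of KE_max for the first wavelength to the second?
1.4472

Using Einstein's equation: KE_max = hc/λ - φ

For λ₁ = 225.0 nm:
E₁ = hc/λ₁ = 5.5104 eV
KE₁ = E₁ - φ = 5.5104 - 3.85 = 1.6604 eV

For λ₂ = 248.1 nm:
E₂ = hc/λ₂ = 4.9973 eV
KE₂ = E₂ - φ = 4.9973 - 3.85 = 1.1473 eV

Ratio: KE₁/KE₂ = 1.6604/1.1473 = 1.4472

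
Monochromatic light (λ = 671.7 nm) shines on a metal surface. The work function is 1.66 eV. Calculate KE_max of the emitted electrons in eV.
0.1858 eV

Using Einstein's photoelectric equation: KE_max = hf - φ = hc/λ - φ

First, calculate the photon energy:
E_photon = hc/λ = (6.626×10⁻³⁴ J·s)(3×10⁸ m/s) / (671.7×10⁻⁹ m)
E_photon = 1.8458 eV

Then, the maximum kinetic energy:
KE_max = E_photon - φ = 1.8458 eV - 1.66 eV = 0.1858 eV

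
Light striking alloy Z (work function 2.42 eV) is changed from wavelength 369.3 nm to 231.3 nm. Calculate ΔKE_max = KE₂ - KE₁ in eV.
2.0030 eV

Using Einstein's equation: KE_max = hc/λ - φ

For λ₁ = 369.3 nm:
KE₁ = hc/λ₁ - φ = 3.3573 - 2.42 = 0.9373 eV

For λ₂ = 231.3 nm:
KE₂ = hc/λ₂ - φ = 5.3603 - 2.42 = 2.9403 eV

Change in KE:
ΔKE = KE₂ - KE₁ = 2.9403 - 0.9373 = 2.0030 eV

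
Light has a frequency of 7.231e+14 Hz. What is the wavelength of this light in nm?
414.59 nm

Using the wave equation: c = fλ

Solving for wavelength:
λ = c/f = (3×10⁸ m/s) / (7.231e+14 Hz)
λ = 414.59 nm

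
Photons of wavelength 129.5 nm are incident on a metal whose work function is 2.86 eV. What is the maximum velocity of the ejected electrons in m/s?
1.5368e+06 m/s

First, find the maximum kinetic energy:
E_photon = hc/λ = 9.5741 eV
KE_max = E_photon - φ = 9.5741 - 2.86 = 6.7141 eV

Convert to Joules: KE_max = 6.7141 × 1.602×10⁻¹⁹ J = 1.0757e-18 J

Then use KE = ½mv² to find velocity:
v = √(2·KE/m) = √(2 × 1.0757e-18 J / 9.109e-31 kg)
v = 1.5368e+06 m/s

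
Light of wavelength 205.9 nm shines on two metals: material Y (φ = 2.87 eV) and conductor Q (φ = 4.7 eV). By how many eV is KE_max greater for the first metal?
1.8300 eV

Using KE_max = hc/λ - φ for each metal:

Photon energy: E = hc/λ = 6.0216 eV

For material Y (φ₁ = 2.87 eV):
KE₁ = E - φ₁ = 6.0216 - 2.87 = 3.1516 eV

For conductor Q (φ₂ = 4.7 eV):
KE₂ = E - φ₂ = 6.0216 - 4.7 = 1.3216 eV

Difference:
ΔKE = KE₁ - KE₂ = 3.1516 - 1.3216 = 1.8300 eV

Note: The difference equals the difference in work functions: 4.7 - 2.87 = 1.83 eV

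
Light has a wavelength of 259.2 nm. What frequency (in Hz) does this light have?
1.1566e+15 Hz

Using the wave equation: c = fλ

Solving for frequency:
f = c/λ = (3×10⁸ m/s) / (259.2×10⁻⁹ m)
f = 1.1566e+15 Hz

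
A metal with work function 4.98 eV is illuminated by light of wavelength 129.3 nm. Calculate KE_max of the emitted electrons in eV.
4.6089 eV

Using Einstein's photoelectric equation: KE_max = hf - φ = hc/λ - φ

First, calculate the photon energy:
E_photon = hc/λ = (6.626×10⁻³⁴ J·s)(3×10⁸ m/s) / (129.3×10⁻⁹ m)
E_photon = 9.5889 eV

Then, the maximum kinetic energy:
KE_max = E_photon - φ = 9.5889 eV - 4.98 eV = 4.6089 eV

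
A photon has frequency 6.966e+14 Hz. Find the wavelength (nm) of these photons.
430.37 nm

Using the wave equation: c = fλ

Solving for wavelength:
λ = c/f = (3×10⁸ m/s) / (6.966e+14 Hz)
λ = 430.37 nm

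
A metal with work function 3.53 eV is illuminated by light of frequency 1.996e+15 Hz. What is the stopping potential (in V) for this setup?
4.7248 V

The stopping potential V_s satisfies: eV_s = KE_max

First, find KE_max using Einstein's equation:
E_photon = hf = (6.626×10⁻³⁴ J·s)(1.996e+15 Hz) = 8.2548 eV
KE_max = E_photon - φ = 8.2548 - 3.53 = 4.7248 eV

Since eV_s = KE_max:
V_s = KE_max/e = 4.7248 V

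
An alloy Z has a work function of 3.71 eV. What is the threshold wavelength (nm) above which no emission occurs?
334.19 nm

The threshold wavelength is when the photon energy equals the work function:
hc/λ₀ = φ

Solving for λ₀:
λ₀ = hc/φ = (6.626×10⁻³⁴ J·s)(3×10⁸ m/s) / (3.71 eV × 1.602×10⁻¹⁹ J/eV)
λ₀ = 334.19 nm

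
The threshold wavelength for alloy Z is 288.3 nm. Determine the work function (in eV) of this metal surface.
4.30 eV

At the threshold wavelength, photon energy equals work function:
φ = hc/λ₀

Calculating:
φ = (6.626×10⁻³⁴ J·s)(3×10⁸ m/s) / (288.3×10⁻⁹ m)
φ = 4.30 eV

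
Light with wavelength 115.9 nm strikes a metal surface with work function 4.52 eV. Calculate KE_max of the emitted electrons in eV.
6.1775 eV

Using Einstein's photoelectric equation: KE_max = hf - φ = hc/λ - φ

First, calculate the photon energy:
E_photon = hc/λ = (6.626×10⁻³⁴ J·s)(3×10⁸ m/s) / (115.9×10⁻⁹ m)
E_photon = 10.6975 eV

Then, the maximum kinetic energy:
KE_max = E_photon - φ = 10.6975 eV - 4.52 eV = 6.1775 eV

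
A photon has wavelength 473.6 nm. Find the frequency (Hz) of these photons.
6.3301e+14 Hz

Using the wave equation: c = fλ

Solving for frequency:
f = c/λ = (3×10⁸ m/s) / (473.6×10⁻⁹ m)
f = 6.3301e+14 Hz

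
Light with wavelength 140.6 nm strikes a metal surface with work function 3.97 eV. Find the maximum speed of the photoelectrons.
1.3059e+06 m/s

First, find the maximum kinetic energy:
E_photon = hc/λ = 8.8182 eV
KE_max = E_photon - φ = 8.8182 - 3.97 = 4.8482 eV

Convert to Joules: KE_max = 4.8482 × 1.602×10⁻¹⁹ J = 7.7677e-19 J

Then use KE = ½mv² to find velocity:
v = √(2·KE/m) = √(2 × 7.7677e-19 J / 9.109e-31 kg)
v = 1.3059e+06 m/s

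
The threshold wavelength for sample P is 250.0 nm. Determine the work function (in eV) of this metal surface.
4.96 eV

At the threshold wavelength, photon energy equals work function:
φ = hc/λ₀

Calculating:
φ = (6.626×10⁻³⁴ J·s)(3×10⁸ m/s) / (250.0×10⁻⁹ m)
φ = 4.96 eV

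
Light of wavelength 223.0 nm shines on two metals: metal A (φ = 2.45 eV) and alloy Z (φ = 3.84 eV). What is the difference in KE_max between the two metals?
1.3900 eV

Using KE_max = hc/λ - φ for each metal:

Photon energy: E = hc/λ = 5.5598 eV

For metal A (φ₁ = 2.45 eV):
KE₁ = E - φ₁ = 5.5598 - 2.45 = 3.1098 eV

For alloy Z (φ₂ = 3.84 eV):
KE₂ = E - φ₂ = 5.5598 - 3.84 = 1.7198 eV

Difference:
ΔKE = KE₁ - KE₂ = 3.1098 - 1.7198 = 1.3900 eV

Note: The difference equals the difference in work functions: 3.84 - 2.45 = 1.39 eV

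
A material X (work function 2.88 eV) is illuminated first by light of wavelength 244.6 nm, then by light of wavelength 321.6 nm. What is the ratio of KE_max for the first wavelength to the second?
2.2445

Using Einstein's equation: KE_max = hc/λ - φ

For λ₁ = 244.6 nm:
E₁ = hc/λ₁ = 5.0689 eV
KE₁ = E₁ - φ = 5.0689 - 2.88 = 2.1889 eV

For λ₂ = 321.6 nm:
E₂ = hc/λ₂ = 3.8552 eV
KE₂ = E₂ - φ = 3.8552 - 2.88 = 0.9752 eV

Ratio: KE₁/KE₂ = 2.1889/0.9752 = 2.2445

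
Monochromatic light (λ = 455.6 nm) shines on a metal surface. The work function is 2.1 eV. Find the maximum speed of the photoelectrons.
4.6751e+05 m/s

First, find the maximum kinetic energy:
E_photon = hc/λ = 2.7213 eV
KE_max = E_photon - φ = 2.7213 - 2.1 = 0.6213 eV

Convert to Joules: KE_max = 0.6213 × 1.602×10⁻¹⁹ J = 9.9549e-20 J

Then use KE = ½mv² to find velocity:
v = √(2·KE/m) = √(2 × 9.9549e-20 J / 9.109e-31 kg)
v = 4.6751e+05 m/s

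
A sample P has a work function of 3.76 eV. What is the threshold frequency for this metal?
9.0916e+14 Hz

The threshold frequency is when the photon energy equals the work function:
hf₀ = φ

Solving for f₀:
f₀ = φ/h = (3.76 eV × 1.602×10⁻¹⁹ J/eV) / (6.626×10⁻³⁴ J·s)
f₀ = 9.0916e+14 Hz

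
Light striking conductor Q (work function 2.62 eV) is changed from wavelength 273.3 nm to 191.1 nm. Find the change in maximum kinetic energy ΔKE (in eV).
1.9514 eV

Using Einstein's equation: KE_max = hc/λ - φ

For λ₁ = 273.3 nm:
KE₁ = hc/λ₁ - φ = 4.5366 - 2.62 = 1.9166 eV

For λ₂ = 191.1 nm:
KE₂ = hc/λ₂ - φ = 6.4879 - 2.62 = 3.8679 eV

Change in KE:
ΔKE = KE₂ - KE₁ = 3.8679 - 1.9166 = 1.9514 eV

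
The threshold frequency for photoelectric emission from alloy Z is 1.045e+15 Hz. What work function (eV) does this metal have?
4.32 eV

At the threshold frequency, photon energy equals work function:
φ = hf₀

Calculating:
φ = (6.626×10⁻³⁴ J·s)(1.045e+15 Hz)
φ = 4.32 eV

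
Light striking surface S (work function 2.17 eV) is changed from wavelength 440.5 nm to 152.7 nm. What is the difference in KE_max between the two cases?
5.3048 eV

Using Einstein's equation: KE_max = hc/λ - φ

For λ₁ = 440.5 nm:
KE₁ = hc/λ₁ - φ = 2.8146 - 2.17 = 0.6446 eV

For λ₂ = 152.7 nm:
KE₂ = hc/λ₂ - φ = 8.1195 - 2.17 = 5.9495 eV

Change in KE:
ΔKE = KE₂ - KE₁ = 5.9495 - 0.6446 = 5.3048 eV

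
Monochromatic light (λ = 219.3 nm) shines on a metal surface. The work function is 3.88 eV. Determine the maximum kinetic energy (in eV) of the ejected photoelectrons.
1.7736 eV

Using Einstein's photoelectric equation: KE_max = hf - φ = hc/λ - φ

First, calculate the photon energy:
E_photon = hc/λ = (6.626×10⁻³⁴ J·s)(3×10⁸ m/s) / (219.3×10⁻⁹ m)
E_photon = 5.6536 eV

Then, the maximum kinetic energy:
KE_max = E_photon - φ = 5.6536 eV - 3.88 eV = 1.7736 eV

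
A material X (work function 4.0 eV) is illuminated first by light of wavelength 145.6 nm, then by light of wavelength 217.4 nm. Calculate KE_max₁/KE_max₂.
2.6514

Using Einstein's equation: KE_max = hc/λ - φ

For λ₁ = 145.6 nm:
E₁ = hc/λ₁ = 8.5154 eV
KE₁ = E₁ - φ = 8.5154 - 4.0 = 4.5154 eV

For λ₂ = 217.4 nm:
E₂ = hc/λ₂ = 5.7030 eV
KE₂ = E₂ - φ = 5.7030 - 4.0 = 1.7030 eV

Ratio: KE₁/KE₂ = 4.5154/1.7030 = 2.6514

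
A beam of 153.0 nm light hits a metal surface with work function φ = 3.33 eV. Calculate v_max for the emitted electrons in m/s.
1.2958e+06 m/s

First, find the maximum kinetic energy:
E_photon = hc/λ = 8.1035 eV
KE_max = E_photon - φ = 8.1035 - 3.33 = 4.7735 eV

Convert to Joules: KE_max = 4.7735 × 1.602×10⁻¹⁹ J = 7.6481e-19 J

Then use KE = ½mv² to find velocity:
v = √(2·KE/m) = √(2 × 7.6481e-19 J / 9.109e-31 kg)
v = 1.2958e+06 m/s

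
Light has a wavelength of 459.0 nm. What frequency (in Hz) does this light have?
6.5314e+14 Hz

Using the wave equation: c = fλ

Solving for frequency:
f = c/λ = (3×10⁸ m/s) / (459.0×10⁻⁹ m)
f = 6.5314e+14 Hz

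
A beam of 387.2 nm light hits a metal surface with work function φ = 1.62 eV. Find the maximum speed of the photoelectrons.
7.4600e+05 m/s

First, find the maximum kinetic energy:
E_photon = hc/λ = 3.2021 eV
KE_max = E_photon - φ = 3.2021 - 1.62 = 1.5821 eV

Convert to Joules: KE_max = 1.5821 × 1.602×10⁻¹⁹ J = 2.5348e-19 J

Then use KE = ½mv² to find velocity:
v = √(2·KE/m) = √(2 × 2.5348e-19 J / 9.109e-31 kg)
v = 7.4600e+05 m/s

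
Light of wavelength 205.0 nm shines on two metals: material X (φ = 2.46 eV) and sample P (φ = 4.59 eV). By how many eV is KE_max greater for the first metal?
2.1300 eV

Using KE_max = hc/λ - φ for each metal:

Photon energy: E = hc/λ = 6.0480 eV

For material X (φ₁ = 2.46 eV):
KE₁ = E - φ₁ = 6.0480 - 2.46 = 3.5880 eV

For sample P (φ₂ = 4.59 eV):
KE₂ = E - φ₂ = 6.0480 - 4.59 = 1.4580 eV

Difference:
ΔKE = KE₁ - KE₂ = 3.5880 - 1.4580 = 2.1300 eV

Note: The difference equals the difference in work functions: 4.59 - 2.46 = 2.13 eV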